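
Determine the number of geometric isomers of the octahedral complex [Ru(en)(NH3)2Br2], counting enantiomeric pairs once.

In an octahedral complex each vertex has one trans partner and four cis neighbours.
Each en is bidentate and must span two cis positions.
Working through the distinct placements yields 3 geometric isomers: NH3 cis, Br trans; NH3 cis, Br cis (chiral); NH3 trans, Br cis.

3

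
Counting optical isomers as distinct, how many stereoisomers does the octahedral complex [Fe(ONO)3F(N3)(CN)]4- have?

5

In an octahedral complex each vertex has one trans partner and four cis neighbours.
Working through the distinct placements yields 4 geometric isomers: ONO mer (3 arrangements); ONO fac (chiral).
One of these lacks any improper symmetry element and so occurs as an enantiomeric pair, giving 4 + 1 = 5 stereoisomers in total.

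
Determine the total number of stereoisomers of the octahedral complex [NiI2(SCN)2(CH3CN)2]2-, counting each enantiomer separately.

An octahedron has six vertices in three trans pairs; every non-trans pair is cis.
Systematic placement gives 5 geometric isomers: I trans, SCN trans, CH3CN trans; I cis, SCN cis, CH3CN trans; I cis, SCN trans, CH3CN cis; I cis, SCN cis, CH3CN cis (chiral); I trans, SCN cis, CH3CN cis.
One of these lacks any improper symmetry element and so occurs as an enantiomeric pair, giving 5 + 1 = 6 stereoisomers in total.

6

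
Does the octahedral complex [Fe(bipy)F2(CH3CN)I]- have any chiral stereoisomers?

An octahedron has six vertices in three trans pairs; every non-trans pair is cis.
Each bipy is bidentate and must span two cis positions.
There are 4 geometric isomers: F cis (3 arrangements, 2 chiral); F trans.
Of these, 2 lack any improper symmetry element and so occur as enantiomeric pairs, giving 4 + 2 = 6 stereoisomers in total.

yes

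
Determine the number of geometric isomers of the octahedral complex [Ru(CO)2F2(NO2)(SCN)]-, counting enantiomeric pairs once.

An octahedron has six vertices in three trans pairs; every non-trans pair is cis.
Working through the distinct placements yields 6 geometric isomers: CO trans, F trans; CO trans, F cis; CO cis, F cis (3 arrangements, 2 chiral); CO cis, F trans.

6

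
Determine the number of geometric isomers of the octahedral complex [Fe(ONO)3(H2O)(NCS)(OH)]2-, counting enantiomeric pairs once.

4

Working through the distinct placements yields 4 geometric isomers: ONO mer (3 arrangements); ONO fac (chiral).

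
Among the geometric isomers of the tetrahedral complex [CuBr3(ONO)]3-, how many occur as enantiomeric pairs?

0

All four vertices of a tetrahedron are equivalent and mutually adjacent, so cis/trans isomerism cannot arise.
Only one geometric arrangement is possible.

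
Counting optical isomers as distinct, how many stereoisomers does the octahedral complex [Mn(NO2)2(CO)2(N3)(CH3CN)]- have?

Systematic placement gives 6 geometric isomers: NO2 trans, CO cis; NO2 cis, CO cis (3 arrangements, 2 chiral); NO2 trans, CO trans; NO2 cis, CO trans.
Of these, 2 lack any improper symmetry element and so occur as enantiomeric pairs, giving 6 + 2 = 8 stereoisomers in total.

8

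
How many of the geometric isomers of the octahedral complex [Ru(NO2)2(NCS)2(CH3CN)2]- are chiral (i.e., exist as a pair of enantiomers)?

1

In an octahedral complex each vertex has one trans partner and four cis neighbours.
The distinct arrangements are (5 in all): NO2 trans, NCS trans, CH3CN trans; NO2 cis, NCS cis, CH3CN trans; NO2 trans, NCS cis, CH3CN cis; NO2 cis, NCS cis, CH3CN cis (chiral); NO2 cis, NCS trans, CH3CN cis.
One of these lacks any improper symmetry element and so occurs as an enantiomeric pair, giving 5 + 1 = 6 stereoisomers in total.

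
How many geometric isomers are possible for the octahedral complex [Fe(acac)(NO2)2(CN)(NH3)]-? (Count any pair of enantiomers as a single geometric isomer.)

Each acac is bidentate and must span two cis positions.
Working through the distinct placements yields 4 geometric isomers: NO2 cis (3 arrangements, 2 chiral); NO2 trans.

4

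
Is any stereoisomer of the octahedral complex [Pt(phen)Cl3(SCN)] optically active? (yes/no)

no

In an octahedral complex each vertex has one trans partner and four cis neighbours.
Each phen is bidentate and must span two cis positions.
Working through the distinct placements yields 2 geometric isomers: Cl mer; Cl fac.
Each arrangement has an internal mirror plane or centre of symmetry, so none is chiral.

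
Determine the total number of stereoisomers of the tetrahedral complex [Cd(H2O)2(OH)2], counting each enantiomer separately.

Only one geometric arrangement is possible.

1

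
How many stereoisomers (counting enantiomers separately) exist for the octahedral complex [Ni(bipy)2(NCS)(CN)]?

3

An octahedron has six vertices in three trans pairs; every non-trans pair is cis.
Each bipy is bidentate and must span two cis positions.
The distinct arrangements are (2 in all): NCS and CN mutually trans; NCS and CN mutually cis (chiral).
One of these lacks any improper symmetry element and so occurs as an enantiomeric pair, giving 2 + 1 = 3 stereoisomers in total.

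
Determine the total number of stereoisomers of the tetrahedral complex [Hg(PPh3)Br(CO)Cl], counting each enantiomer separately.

All four vertices of a tetrahedron are equivalent and mutually adjacent, so cis/trans isomerism cannot arise.
Only one geometric arrangement is possible; it has no improper symmetry element, so it exists as a pair of enantiomers (2 stereoisomers).

2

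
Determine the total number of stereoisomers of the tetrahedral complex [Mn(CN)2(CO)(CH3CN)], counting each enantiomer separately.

All four vertices of a tetrahedron are equivalent and mutually adjacent, so cis/trans isomerism cannot arise.
Only one geometric arrangement is possible.

1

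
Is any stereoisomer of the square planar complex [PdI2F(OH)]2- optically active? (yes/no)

A square has two trans pairs of vertices; adjacent vertices are cis.
The distinct arrangements are (2 in all): I cis; I trans.
Each arrangement has an internal mirror plane or centre of symmetry, so none is chiral.

no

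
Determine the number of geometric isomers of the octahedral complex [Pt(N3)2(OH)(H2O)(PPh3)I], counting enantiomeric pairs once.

The six octahedral sites form three mutually perpendicular trans pairs.
Systematic enumeration (placing each ligand type in turn and discarding arrangements equivalent by rotation or reflection) gives 9 geometric isomers.

9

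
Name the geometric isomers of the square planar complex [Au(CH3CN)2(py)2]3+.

cis and trans

In a square planar complex each vertex has one trans partner and two cis neighbours.
Working through the distinct placements yields 2 geometric isomers: CH3CN cis; CH3CN trans.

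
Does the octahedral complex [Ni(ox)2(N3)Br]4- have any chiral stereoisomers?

yes

The six octahedral sites form three mutually perpendicular trans pairs.
Each ox is bidentate and must span two cis positions.
Working through the distinct placements yields 2 geometric isomers: N3 and Br mutually trans; N3 and Br mutually cis (chiral).
One of these lacks any improper symmetry element and so occurs as an enantiomeric pair, giving 2 + 1 = 3 stereoisomers in total.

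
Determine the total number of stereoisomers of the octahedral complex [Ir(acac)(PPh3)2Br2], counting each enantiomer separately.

4

The six octahedral sites form three mutually perpendicular trans pairs.
Each acac is bidentate and must span two cis positions.
Working through the distinct placements yields 3 geometric isomers: PPh3 cis, Br trans; PPh3 cis, Br cis (chiral); PPh3 trans, Br cis.
One of these lacks any improper symmetry element and so occurs as an enantiomeric pair, giving 3 + 1 = 4 stereoisomers in total.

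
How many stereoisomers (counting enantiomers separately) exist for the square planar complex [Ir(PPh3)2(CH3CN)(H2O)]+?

2

In a square planar complex each vertex has one trans partner and two cis neighbours.
Systematic placement gives 2 geometric isomers: PPh3 cis; PPh3 trans.
Each arrangement has an internal mirror plane or centre of symmetry, so none is chiral.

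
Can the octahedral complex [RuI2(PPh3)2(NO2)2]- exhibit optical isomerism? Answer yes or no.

The six octahedral sites form three mutually perpendicular trans pairs.
The distinct arrangements are (5 in all): I trans, PPh3 trans, NO2 trans; I trans, PPh3 cis, NO2 cis; I cis, PPh3 trans, NO2 cis; I cis, PPh3 cis, NO2 cis (chiral); I cis, PPh3 cis, NO2 trans.
One of these lacks any improper symmetry element and so occurs as an enantiomeric pair, giving 5 + 1 = 6 stereoisomers in total.

yes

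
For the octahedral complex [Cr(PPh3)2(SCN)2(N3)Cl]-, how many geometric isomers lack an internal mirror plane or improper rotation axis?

An octahedron has six vertices in three trans pairs; every non-trans pair is cis.
Systematic placement gives 6 geometric isomers: PPh3 trans, SCN trans; PPh3 cis, SCN cis (3 arrangements, 2 chiral); PPh3 cis, SCN trans; PPh3 trans, SCN cis.
Of these, 2 lack any improper symmetry element and so occur as enantiomeric pairs, giving 6 + 2 = 8 stereoisomers in total.

2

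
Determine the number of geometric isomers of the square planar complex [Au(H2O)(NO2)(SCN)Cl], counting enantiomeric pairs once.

A square has two trans pairs of vertices; adjacent vertices are cis.
Systematic placement gives 3 geometric isomers: (Cl/NO2 trans, H2O/SCN trans); (Cl/SCN trans, H2O/NO2 trans); (Cl/H2O trans, NO2/SCN trans).

3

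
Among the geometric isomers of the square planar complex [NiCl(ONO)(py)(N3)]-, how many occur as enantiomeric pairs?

0

A square has two trans pairs of vertices; adjacent vertices are cis.
Systematic placement gives 3 geometric isomers: (Cl/ONO trans, N3/py trans); (Cl/py trans, N3/ONO trans); (Cl/N3 trans, ONO/py trans).
Each arrangement has an internal mirror plane or centre of symmetry, so none is chiral.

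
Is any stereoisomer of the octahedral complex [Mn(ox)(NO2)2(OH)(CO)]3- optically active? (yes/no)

yes

An octahedron has six vertices in three trans pairs; every non-trans pair is cis.
Each ox is bidentate and must span two cis positions.
Working through the distinct placements yields 4 geometric isomers: NO2 cis (3 arrangements, 2 chiral); NO2 trans.
Of these, 2 lack any improper symmetry element and so occur as enantiomeric pairs, giving 4 + 2 = 6 stereoisomers in total.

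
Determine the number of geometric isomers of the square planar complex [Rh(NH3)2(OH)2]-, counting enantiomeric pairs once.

2

A square has two trans pairs of vertices; adjacent vertices are cis.
Systematic placement gives 2 geometric isomers: NH3 cis; NH3 trans.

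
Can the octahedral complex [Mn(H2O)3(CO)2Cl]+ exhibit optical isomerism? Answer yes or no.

The six octahedral sites form three mutually perpendicular trans pairs.
The distinct arrangements are (3 in all): H2O mer, CO trans; H2O mer, CO cis; H2O fac, CO cis.
Each arrangement has an internal mirror plane or centre of symmetry, so none is chiral.

no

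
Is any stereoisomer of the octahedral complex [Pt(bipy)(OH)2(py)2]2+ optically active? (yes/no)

Each bipy is bidentate and must span two cis positions.
The distinct arrangements are (3 in all): OH trans, py cis; OH cis, py trans; OH cis, py cis (chiral).
One of these lacks any improper symmetry element and so occurs as an enantiomeric pair, giving 3 + 1 = 4 stereoisomers in total.

yes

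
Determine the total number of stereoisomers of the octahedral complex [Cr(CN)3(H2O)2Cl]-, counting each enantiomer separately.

3

An octahedron has six vertices in three trans pairs; every non-trans pair is cis.
There are 3 geometric isomers: CN mer, H2O trans; CN mer, H2O cis; CN fac, H2O cis.
Each arrangement has an internal mirror plane or centre of symmetry, so none is chiral.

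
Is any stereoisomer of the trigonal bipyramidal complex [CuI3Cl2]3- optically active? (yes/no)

no

A trigonal bipyramid has two axial and three equatorial sites, which are chemically inequivalent.
The distinct arrangements are (3 in all): Cl both axial; Cl one axial, one equatorial; Cl both equatorial.
Each arrangement has an internal mirror plane or centre of symmetry, so none is chiral.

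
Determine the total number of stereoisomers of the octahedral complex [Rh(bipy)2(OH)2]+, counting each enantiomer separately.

In an octahedral complex each vertex has one trans partner and four cis neighbours.
Each bipy is bidentate and must span two cis positions.
There are 2 geometric isomers: OH trans; OH cis (chiral).
One of these lacks any improper symmetry element and so occurs as an enantiomeric pair, giving 2 + 1 = 3 stereoisomers in total.

3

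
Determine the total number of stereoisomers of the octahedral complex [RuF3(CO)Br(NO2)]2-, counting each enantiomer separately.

5

The six octahedral sites form three mutually perpendicular trans pairs.
The distinct arrangements are (4 in all): F mer (3 arrangements); F fac (chiral).
One of these lacks any improper symmetry element and so occurs as an enantiomeric pair, giving 4 + 1 = 5 stereoisomers in total.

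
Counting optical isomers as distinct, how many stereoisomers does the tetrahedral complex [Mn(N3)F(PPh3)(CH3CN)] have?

2

In a tetrahedral complex all four positions are equivalent and every pair of ligands is adjacent — there is no cis/trans distinction.
Only one geometric arrangement is possible; it has no improper symmetry element, so it exists as a pair of enantiomers (2 stereoisomers).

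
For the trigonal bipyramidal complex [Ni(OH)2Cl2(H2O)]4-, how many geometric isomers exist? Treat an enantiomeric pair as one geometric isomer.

A trigonal bipyramid has two axial and three equatorial sites, which are chemically inequivalent.
Exhaustive case analysis gives 5 geometric isomers.

5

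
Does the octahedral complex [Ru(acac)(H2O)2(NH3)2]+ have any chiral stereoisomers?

yes

An octahedron has six vertices in three trans pairs; every non-trans pair is cis.
Each acac is bidentate and must span two cis positions.
Systematic placement gives 3 geometric isomers: H2O trans, NH3 cis; H2O cis, NH3 cis (chiral); H2O cis, NH3 trans.
One of these lacks any improper symmetry element and so occurs as an enantiomeric pair, giving 3 + 1 = 4 stereoisomers in total.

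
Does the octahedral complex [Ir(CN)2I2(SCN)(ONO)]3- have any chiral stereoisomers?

In an octahedral complex each vertex has one trans partner and four cis neighbours.
There are 6 geometric isomers: CN trans, I trans; CN trans, I cis; CN cis, I cis (3 arrangements, 2 chiral); CN cis, I trans.
Of these, 2 lack any improper symmetry element and so occur as enantiomeric pairs, giving 6 + 2 = 8 stereoisomers in total.

yes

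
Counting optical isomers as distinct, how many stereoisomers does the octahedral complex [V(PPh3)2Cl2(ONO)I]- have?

8

An octahedron has six vertices in three trans pairs; every non-trans pair is cis.
Systematic placement gives 6 geometric isomers: PPh3 trans, Cl trans; PPh3 cis, Cl trans; PPh3 trans, Cl cis; PPh3 cis, Cl cis (3 arrangements, 2 chiral).
Of these, 2 lack any improper symmetry element and so occur as enantiomeric pairs, giving 6 + 2 = 8 stereoisomers in total.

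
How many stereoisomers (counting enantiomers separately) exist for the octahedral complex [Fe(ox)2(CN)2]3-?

Each ox is bidentate and must span two cis positions.
There are 2 geometric isomers: CN trans; CN cis (chiral).
One of these lacks any improper symmetry element and so occurs as an enantiomeric pair, giving 2 + 1 = 3 stereoisomers in total.

3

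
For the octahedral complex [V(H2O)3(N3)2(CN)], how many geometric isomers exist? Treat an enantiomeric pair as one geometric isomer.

3

An octahedron has six vertices in three trans pairs; every non-trans pair is cis.
Systematic placement gives 3 geometric isomers: H2O mer, N3 trans; H2O fac, N3 cis; H2O mer, N3 cis.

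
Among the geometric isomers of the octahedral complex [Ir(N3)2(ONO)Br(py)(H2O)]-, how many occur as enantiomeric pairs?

6

Placing the ligands in turn and identifying arrangements related by rotation or reflection leaves 9 distinct geometric isomers.
Of these, 6 lack any improper symmetry element and so occur as enantiomeric pairs, giving 9 + 6 = 15 stereoisomers in total.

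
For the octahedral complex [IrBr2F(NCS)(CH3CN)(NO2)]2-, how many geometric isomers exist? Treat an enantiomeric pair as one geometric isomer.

An octahedron has six vertices in three trans pairs; every non-trans pair is cis.
Systematic enumeration (placing each ligand type in turn and discarding arrangements equivalent by rotation or reflection) gives 9 geometric isomers.

9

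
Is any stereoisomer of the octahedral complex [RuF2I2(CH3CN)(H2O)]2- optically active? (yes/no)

There are 6 geometric isomers: F cis, I trans; F cis, I cis (3 arrangements, 2 chiral); F trans, I trans; F trans, I cis.
Of these, 2 lack any improper symmetry element and so occur as enantiomeric pairs, giving 6 + 2 = 8 stereoisomers in total.

yes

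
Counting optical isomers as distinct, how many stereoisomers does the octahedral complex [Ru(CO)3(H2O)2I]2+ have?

In an octahedral complex each vertex has one trans partner and four cis neighbours.
Systematic placement gives 3 geometric isomers: CO mer, H2O cis; CO mer, H2O trans; CO fac, H2O cis.
Each arrangement has an internal mirror plane or centre of symmetry, so none is chiral.

3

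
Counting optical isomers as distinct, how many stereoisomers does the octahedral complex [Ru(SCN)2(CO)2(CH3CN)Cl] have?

An octahedron has six vertices in three trans pairs; every non-trans pair is cis.
Systematic placement gives 6 geometric isomers: SCN trans, CO cis; SCN cis, CO cis (3 arrangements, 2 chiral); SCN trans, CO trans; SCN cis, CO trans.
Of these, 2 lack any improper symmetry element and so occur as enantiomeric pairs, giving 6 + 2 = 8 stereoisomers in total.

8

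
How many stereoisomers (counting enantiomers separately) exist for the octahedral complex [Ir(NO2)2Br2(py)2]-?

6

The six octahedral sites form three mutually perpendicular trans pairs.
The distinct arrangements are (5 in all): NO2 trans, Br trans, py trans; NO2 cis, Br trans, py cis; NO2 cis, Br cis, py trans; NO2 cis, Br cis, py cis (chiral); NO2 trans, Br cis, py cis.
One of these lacks any improper symmetry element and so occurs as an enantiomeric pair, giving 5 + 1 = 6 stereoisomers in total.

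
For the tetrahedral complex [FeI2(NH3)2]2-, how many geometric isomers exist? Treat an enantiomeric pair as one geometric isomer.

1

All four vertices of a tetrahedron are equivalent and mutually adjacent, so cis/trans isomerism cannot arise.
Only one geometric arrangement is possible.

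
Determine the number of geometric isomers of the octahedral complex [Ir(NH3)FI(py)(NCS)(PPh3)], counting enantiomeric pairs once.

Placing the ligands in turn and identifying arrangements related by rotation or reflection leaves 15 distinct geometric isomers.

15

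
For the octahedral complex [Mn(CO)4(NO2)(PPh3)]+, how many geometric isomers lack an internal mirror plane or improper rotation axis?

An octahedron has six vertices in three trans pairs; every non-trans pair is cis.
Working through the distinct placements yields 2 geometric isomers: NO2 and PPh3 mutually trans; NO2 and PPh3 mutually cis.
Each arrangement has an internal mirror plane or centre of symmetry, so none is chiral.

0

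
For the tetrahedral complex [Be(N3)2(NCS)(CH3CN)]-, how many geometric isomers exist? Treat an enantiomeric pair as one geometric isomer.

1

All four vertices of a tetrahedron are equivalent and mutually adjacent, so cis/trans isomerism cannot arise.
Only one geometric arrangement is possible.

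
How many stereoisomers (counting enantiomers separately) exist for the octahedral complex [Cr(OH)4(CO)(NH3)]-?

2

An octahedron has six vertices in three trans pairs; every non-trans pair is cis.
The distinct arrangements are (2 in all): CO and NH3 mutually trans; CO and NH3 mutually cis.
Each arrangement has an internal mirror plane or centre of symmetry, so none is chiral.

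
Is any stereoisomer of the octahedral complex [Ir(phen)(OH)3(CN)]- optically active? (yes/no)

no

In an octahedral complex each vertex has one trans partner and four cis neighbours.
Each phen is bidentate and must span two cis positions.
Working through the distinct placements yields 2 geometric isomers: OH fac; OH mer.
Each arrangement has an internal mirror plane or centre of symmetry, so none is chiral.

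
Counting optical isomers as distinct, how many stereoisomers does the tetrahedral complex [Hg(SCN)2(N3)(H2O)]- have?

Only one geometric arrangement is possible.

1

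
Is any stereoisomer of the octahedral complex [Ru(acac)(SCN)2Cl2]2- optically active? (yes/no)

The six octahedral sites form three mutually perpendicular trans pairs.
Each acac is bidentate and must span two cis positions.
Systematic placement gives 3 geometric isomers: SCN cis, Cl trans; SCN cis, Cl cis (chiral); SCN trans, Cl cis.
One of these lacks any improper symmetry element and so occurs as an enantiomeric pair, giving 3 + 1 = 4 stereoisomers in total.

yes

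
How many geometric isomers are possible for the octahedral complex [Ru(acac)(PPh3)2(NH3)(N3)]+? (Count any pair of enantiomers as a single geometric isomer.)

4

In an octahedral complex each vertex has one trans partner and four cis neighbours.
Each acac is bidentate and must span two cis positions.
Systematic placement gives 4 geometric isomers: PPh3 cis (3 arrangements, 2 chiral); PPh3 trans.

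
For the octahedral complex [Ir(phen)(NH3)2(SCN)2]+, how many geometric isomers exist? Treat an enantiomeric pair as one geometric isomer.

3

In an octahedral complex each vertex has one trans partner and four cis neighbours.
Each phen is bidentate and must span two cis positions.
Working through the distinct placements yields 3 geometric isomers: NH3 trans, SCN cis; NH3 cis, SCN cis (chiral); NH3 cis, SCN trans.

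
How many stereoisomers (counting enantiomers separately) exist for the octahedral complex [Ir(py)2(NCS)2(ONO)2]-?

There are 5 geometric isomers: py trans, NCS trans, ONO trans; py cis, NCS trans, ONO cis; py trans, NCS cis, ONO cis; py cis, NCS cis, ONO cis (chiral); py cis, NCS cis, ONO trans.
One of these lacks any improper symmetry element and so occurs as an enantiomeric pair, giving 5 + 1 = 6 stereoisomers in total.

6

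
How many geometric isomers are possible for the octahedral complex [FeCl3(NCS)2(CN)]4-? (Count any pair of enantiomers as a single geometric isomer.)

3

The six octahedral sites form three mutually perpendicular trans pairs.
Working through the distinct placements yields 3 geometric isomers: Cl mer, NCS trans; Cl fac, NCS cis; Cl mer, NCS cis.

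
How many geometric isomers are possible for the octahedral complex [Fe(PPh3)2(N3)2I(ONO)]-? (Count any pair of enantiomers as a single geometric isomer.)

The distinct arrangements are (6 in all): PPh3 trans, N3 cis; PPh3 cis, N3 cis (3 arrangements, 2 chiral); PPh3 trans, N3 trans; PPh3 cis, N3 trans.

6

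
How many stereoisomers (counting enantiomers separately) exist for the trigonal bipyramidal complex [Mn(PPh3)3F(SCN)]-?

A trigonal bipyramid has two axial and three equatorial sites, which are chemically inequivalent.
The distinct arrangements are (4 in all): F axial, SCN equatorial; F axial, SCN axial; F equatorial, SCN equatorial; F equatorial, SCN axial.
Each arrangement has an internal mirror plane or centre of symmetry, so none is chiral.

4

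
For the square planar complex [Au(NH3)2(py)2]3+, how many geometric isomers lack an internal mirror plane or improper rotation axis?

0

In a square planar complex each vertex has one trans partner and two cis neighbours.
Working through the distinct placements yields 2 geometric isomers: NH3 cis; NH3 trans.
Each arrangement has an internal mirror plane or centre of symmetry, so none is chiral.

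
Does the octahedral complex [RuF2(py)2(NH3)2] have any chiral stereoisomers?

An octahedron has six vertices in three trans pairs; every non-trans pair is cis.
Working through the distinct placements yields 5 geometric isomers: F trans, py trans, NH3 trans; F trans, py cis, NH3 cis; F cis, py trans, NH3 cis; F cis, py cis, NH3 cis (chiral); F cis, py cis, NH3 trans.
One of these lacks any improper symmetry element and so occurs as an enantiomeric pair, giving 5 + 1 = 6 stereoisomers in total.

yes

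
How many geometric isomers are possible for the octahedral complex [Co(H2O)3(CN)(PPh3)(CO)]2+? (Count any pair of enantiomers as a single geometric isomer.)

An octahedron has six vertices in three trans pairs; every non-trans pair is cis.
The distinct arrangements are (4 in all): H2O mer (3 arrangements); H2O fac (chiral).

4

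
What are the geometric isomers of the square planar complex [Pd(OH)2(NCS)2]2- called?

There are 2 geometric isomers: OH cis; OH trans.

cis and trans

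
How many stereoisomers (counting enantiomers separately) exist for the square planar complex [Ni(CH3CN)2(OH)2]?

2

A square has two trans pairs of vertices; adjacent vertices are cis.
Working through the distinct placements yields 2 geometric isomers: CH3CN cis; CH3CN trans.
Each arrangement has an internal mirror plane or centre of symmetry, so none is chiral.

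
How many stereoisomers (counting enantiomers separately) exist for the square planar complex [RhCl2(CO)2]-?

2

A square has two trans pairs of vertices; adjacent vertices are cis.
Working through the distinct placements yields 2 geometric isomers: Cl cis; Cl trans.
Each arrangement has an internal mirror plane or centre of symmetry, so none is chiral.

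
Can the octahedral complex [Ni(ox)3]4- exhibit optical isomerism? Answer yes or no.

In an octahedral complex each vertex has one trans partner and four cis neighbours.
Each ox is bidentate and must span two cis positions.
Only one geometric arrangement is possible; it has no improper symmetry element, so it exists as a pair of enantiomers (2 stereoisomers).

yes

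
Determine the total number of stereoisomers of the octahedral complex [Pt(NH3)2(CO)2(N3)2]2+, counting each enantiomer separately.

6

In an octahedral complex each vertex has one trans partner and four cis neighbours.
Working through the distinct placements yields 5 geometric isomers: NH3 trans, CO trans, N3 trans; NH3 cis, CO trans, N3 cis; NH3 trans, CO cis, N3 cis; NH3 cis, CO cis, N3 cis (chiral); NH3 cis, CO cis, N3 trans.
One of these lacks any improper symmetry element and so occurs as an enantiomeric pair, giving 5 + 1 = 6 stereoisomers in total.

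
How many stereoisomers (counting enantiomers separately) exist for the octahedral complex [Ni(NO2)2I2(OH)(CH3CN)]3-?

An octahedron has six vertices in three trans pairs; every non-trans pair is cis.
Working through the distinct placements yields 6 geometric isomers: NO2 cis, I cis (3 arrangements, 2 chiral); NO2 trans, I cis; NO2 cis, I trans; NO2 trans, I trans.
Of these, 2 lack any improper symmetry element and so occur as enantiomeric pairs, giving 6 + 2 = 8 stereoisomers in total.

8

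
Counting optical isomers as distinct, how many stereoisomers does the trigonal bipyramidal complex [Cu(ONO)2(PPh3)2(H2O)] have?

6

A trigonal bipyramid has two axial and three equatorial sites, which are chemically inequivalent.
Systematic enumeration (placing each ligand type in turn and discarding arrangements equivalent by rotation or reflection) gives 5 geometric isomers.
One of these lacks any improper symmetry element and so occurs as an enantiomeric pair, giving 5 + 1 = 6 stereoisomers in total.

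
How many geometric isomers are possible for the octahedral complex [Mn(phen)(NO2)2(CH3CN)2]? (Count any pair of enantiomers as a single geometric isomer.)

Each phen is bidentate and must span two cis positions.
There are 3 geometric isomers: NO2 cis, CH3CN trans; NO2 cis, CH3CN cis (chiral); NO2 trans, CH3CN cis.

3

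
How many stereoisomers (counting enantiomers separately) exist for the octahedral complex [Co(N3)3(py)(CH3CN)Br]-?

An octahedron has six vertices in three trans pairs; every non-trans pair is cis.
There are 4 geometric isomers: N3 mer (3 arrangements); N3 fac (chiral).
One of these lacks any improper symmetry element and so occurs as an enantiomeric pair, giving 4 + 1 = 5 stereoisomers in total.

5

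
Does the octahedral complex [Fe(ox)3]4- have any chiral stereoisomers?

yes

In an octahedral complex each vertex has one trans partner and four cis neighbours.
Each ox is bidentate and must span two cis positions.
Only one geometric arrangement is possible; it has no improper symmetry element, so it exists as a pair of enantiomers (2 stereoisomers).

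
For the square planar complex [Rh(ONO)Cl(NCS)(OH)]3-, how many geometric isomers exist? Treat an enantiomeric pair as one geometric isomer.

In a square planar complex each vertex has one trans partner and two cis neighbours.
Working through the distinct placements yields 3 geometric isomers: (Cl/OH trans, NCS/ONO trans); (Cl/ONO trans, NCS/OH trans); (Cl/NCS trans, OH/ONO trans).

3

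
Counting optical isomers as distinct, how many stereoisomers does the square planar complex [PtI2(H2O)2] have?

2

In a square planar complex each vertex has one trans partner and two cis neighbours.
There are 2 geometric isomers: I cis; I trans.
Each arrangement has an internal mirror plane or centre of symmetry, so none is chiral.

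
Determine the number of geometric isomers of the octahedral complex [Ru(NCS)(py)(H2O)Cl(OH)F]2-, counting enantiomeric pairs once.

The six octahedral sites form three mutually perpendicular trans pairs.
Exhaustive case analysis gives 15 geometric isomers.

15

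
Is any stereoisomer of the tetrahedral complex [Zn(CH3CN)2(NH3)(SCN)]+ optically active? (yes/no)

All four vertices of a tetrahedron are equivalent and mutually adjacent, so cis/trans isomerism cannot arise.
Only one geometric arrangement is possible.

no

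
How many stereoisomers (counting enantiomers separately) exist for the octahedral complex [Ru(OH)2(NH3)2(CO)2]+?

There are 5 geometric isomers: OH trans, NH3 trans, CO trans; OH cis, NH3 cis, CO trans; OH trans, NH3 cis, CO cis; OH cis, NH3 cis, CO cis (chiral); OH cis, NH3 trans, CO cis.
One of these lacks any improper symmetry element and so occurs as an enantiomeric pair, giving 5 + 1 = 6 stereoisomers in total.

6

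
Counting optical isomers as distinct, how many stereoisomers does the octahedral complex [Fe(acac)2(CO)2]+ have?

3

The six octahedral sites form three mutually perpendicular trans pairs.
Each acac is bidentate and must span two cis positions.
There are 2 geometric isomers: CO trans; CO cis (chiral).
One of these lacks any improper symmetry element and so occurs as an enantiomeric pair, giving 2 + 1 = 3 stereoisomers in total.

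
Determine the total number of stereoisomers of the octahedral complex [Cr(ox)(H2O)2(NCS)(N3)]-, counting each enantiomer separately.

6

Each ox is bidentate and must span two cis positions.
There are 4 geometric isomers: H2O trans; H2O cis (3 arrangements, 2 chiral).
Of these, 2 lack any improper symmetry element and so occur as enantiomeric pairs, giving 4 + 2 = 6 stereoisomers in total.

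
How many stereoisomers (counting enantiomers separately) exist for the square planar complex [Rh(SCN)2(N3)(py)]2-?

2

In a square planar complex each vertex has one trans partner and two cis neighbours.
Working through the distinct placements yields 2 geometric isomers: SCN cis; SCN trans.
Each arrangement has an internal mirror plane or centre of symmetry, so none is chiral.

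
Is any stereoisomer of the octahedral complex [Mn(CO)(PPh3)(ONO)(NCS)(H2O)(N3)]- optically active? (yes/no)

yes

The six octahedral sites form three mutually perpendicular trans pairs.
Exhaustive case analysis gives 15 geometric isomers.
Of these, 15 lack any improper symmetry element and so occur as enantiomeric pairs, giving 15 + 15 = 30 stereoisomers in total.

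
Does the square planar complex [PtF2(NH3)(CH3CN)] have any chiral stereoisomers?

A square has two trans pairs of vertices; adjacent vertices are cis.
The distinct arrangements are (2 in all): F cis; F trans.
Each arrangement has an internal mirror plane or centre of symmetry, so none is chiral.

no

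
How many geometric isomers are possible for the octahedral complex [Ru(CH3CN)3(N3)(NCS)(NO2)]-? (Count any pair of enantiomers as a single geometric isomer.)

In an octahedral complex each vertex has one trans partner and four cis neighbours.
There are 4 geometric isomers: CH3CN mer (3 arrangements); CH3CN fac (chiral).

4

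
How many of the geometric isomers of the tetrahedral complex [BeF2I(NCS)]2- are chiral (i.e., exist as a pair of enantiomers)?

0

In a tetrahedral complex all four positions are equivalent and every pair of ligands is adjacent — there is no cis/trans distinction.
Only one geometric arrangement is possible.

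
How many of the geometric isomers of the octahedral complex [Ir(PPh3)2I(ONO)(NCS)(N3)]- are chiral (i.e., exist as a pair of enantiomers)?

6

The six octahedral sites form three mutually perpendicular trans pairs.
Systematic enumeration (placing each ligand type in turn and discarding arrangements equivalent by rotation or reflection) gives 9 geometric isomers.
Of these, 6 lack any improper symmetry element and so occur as enantiomeric pairs, giving 9 + 6 = 15 stereoisomers in total.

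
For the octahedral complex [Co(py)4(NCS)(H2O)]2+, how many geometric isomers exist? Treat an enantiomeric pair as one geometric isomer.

The six octahedral sites form three mutually perpendicular trans pairs.
There are 2 geometric isomers: NCS and H2O mutually trans; NCS and H2O mutually cis.

2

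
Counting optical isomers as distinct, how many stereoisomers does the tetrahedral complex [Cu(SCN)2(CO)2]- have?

In a tetrahedral complex all four positions are equivalent and every pair of ligands is adjacent — there is no cis/trans distinction.
Only one geometric arrangement is possible.

1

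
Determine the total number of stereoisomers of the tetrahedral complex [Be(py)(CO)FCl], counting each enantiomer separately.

2

In a tetrahedral complex all four positions are equivalent and every pair of ligands is adjacent — there is no cis/trans distinction.
Only one geometric arrangement is possible; it has no improper symmetry element, so it exists as a pair of enantiomers (2 stereoisomers).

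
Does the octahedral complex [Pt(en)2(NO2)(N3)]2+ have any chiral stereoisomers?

In an octahedral complex each vertex has one trans partner and four cis neighbours.
Each en is bidentate and must span two cis positions.
There are 2 geometric isomers: NO2 and N3 mutually trans; NO2 and N3 mutually cis (chiral).
One of these lacks any improper symmetry element and so occurs as an enantiomeric pair, giving 2 + 1 = 3 stereoisomers in total.

yes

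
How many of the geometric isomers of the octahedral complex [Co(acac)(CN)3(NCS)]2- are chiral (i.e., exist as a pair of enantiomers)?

0

The six octahedral sites form three mutually perpendicular trans pairs.
Each acac is bidentate and must span two cis positions.
The distinct arrangements are (2 in all): CN mer; CN fac.
Each arrangement has an internal mirror plane or centre of symmetry, so none is chiral.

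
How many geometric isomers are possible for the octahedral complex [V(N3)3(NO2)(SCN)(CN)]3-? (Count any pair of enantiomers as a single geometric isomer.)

In an octahedral complex each vertex has one trans partner and four cis neighbours.
Systematic placement gives 4 geometric isomers: N3 mer (3 arrangements); N3 fac (chiral).

4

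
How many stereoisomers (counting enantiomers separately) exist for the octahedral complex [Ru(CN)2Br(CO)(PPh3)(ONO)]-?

Exhaustive case analysis gives 9 geometric isomers.
Of these, 6 lack any improper symmetry element and so occur as enantiomeric pairs, giving 9 + 6 = 15 stereoisomers in total.

15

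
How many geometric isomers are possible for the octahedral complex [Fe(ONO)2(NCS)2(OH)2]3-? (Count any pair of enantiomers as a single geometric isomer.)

5

The six octahedral sites form three mutually perpendicular trans pairs.
Systematic placement gives 5 geometric isomers: ONO trans, NCS trans, OH trans; ONO cis, NCS trans, OH cis; ONO trans, NCS cis, OH cis; ONO cis, NCS cis, OH cis (chiral); ONO cis, NCS cis, OH trans.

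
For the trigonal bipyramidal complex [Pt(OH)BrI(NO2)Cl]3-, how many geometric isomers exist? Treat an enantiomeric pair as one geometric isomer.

10

In a trigonal bipyramid the two axial positions differ from the three equatorial ones.
Systematic enumeration (placing each ligand type in turn and discarding arrangements equivalent by rotation or reflection) gives 10 geometric isomers.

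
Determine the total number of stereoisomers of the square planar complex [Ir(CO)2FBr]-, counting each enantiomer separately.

2

There are 2 geometric isomers: CO cis; CO trans.
Each arrangement has an internal mirror plane or centre of symmetry, so none is chiral.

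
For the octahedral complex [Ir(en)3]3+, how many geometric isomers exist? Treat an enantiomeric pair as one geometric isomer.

1

Each en is bidentate and must span two cis positions.
Only one geometric arrangement is possible; it has no improper symmetry element, so it exists as a pair of enantiomers (2 stereoisomers).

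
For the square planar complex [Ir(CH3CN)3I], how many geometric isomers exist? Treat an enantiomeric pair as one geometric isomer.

1

A square has two trans pairs of vertices; adjacent vertices are cis.
Only one geometric arrangement is possible.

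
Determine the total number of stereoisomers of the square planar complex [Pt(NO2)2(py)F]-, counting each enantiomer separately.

2

In a square planar complex each vertex has one trans partner and two cis neighbours.
Systematic placement gives 2 geometric isomers: NO2 cis; NO2 trans.
Each arrangement has an internal mirror plane or centre of symmetry, so none is chiral.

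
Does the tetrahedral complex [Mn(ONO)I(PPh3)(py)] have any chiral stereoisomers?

yes

In a tetrahedral complex all four positions are equivalent and every pair of ligands is adjacent — there is no cis/trans distinction.
Only one geometric arrangement is possible; it has no improper symmetry element, so it exists as a pair of enantiomers (2 stereoisomers).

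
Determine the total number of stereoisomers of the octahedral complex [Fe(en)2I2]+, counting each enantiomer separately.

In an octahedral complex each vertex has one trans partner and four cis neighbours.
Each en is bidentate and must span two cis positions.
The distinct arrangements are (2 in all): I trans; I cis (chiral).
One of these lacks any improper symmetry element and so occurs as an enantiomeric pair, giving 2 + 1 = 3 stereoisomers in total.

3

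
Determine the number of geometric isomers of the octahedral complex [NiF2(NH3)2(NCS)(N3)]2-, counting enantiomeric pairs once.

6

An octahedron has six vertices in three trans pairs; every non-trans pair is cis.
Working through the distinct placements yields 6 geometric isomers: F trans, NH3 trans; F trans, NH3 cis; F cis, NH3 trans; F cis, NH3 cis (3 arrangements, 2 chiral).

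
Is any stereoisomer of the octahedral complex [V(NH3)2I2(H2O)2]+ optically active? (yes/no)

The six octahedral sites form three mutually perpendicular trans pairs.
Systematic placement gives 5 geometric isomers: NH3 trans, I trans, H2O trans; NH3 cis, I cis, H2O trans; NH3 trans, I cis, H2O cis; NH3 cis, I cis, H2O cis (chiral); NH3 cis, I trans, H2O cis.
One of these lacks any improper symmetry element and so occurs as an enantiomeric pair, giving 5 + 1 = 6 stereoisomers in total.

yes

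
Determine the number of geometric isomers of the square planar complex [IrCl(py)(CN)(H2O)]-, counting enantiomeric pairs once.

A square has two trans pairs of vertices; adjacent vertices are cis.
The distinct arrangements are (3 in all): (CN/H2O trans, Cl/py trans); (CN/py trans, Cl/H2O trans); (CN/Cl trans, H2O/py trans).

3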